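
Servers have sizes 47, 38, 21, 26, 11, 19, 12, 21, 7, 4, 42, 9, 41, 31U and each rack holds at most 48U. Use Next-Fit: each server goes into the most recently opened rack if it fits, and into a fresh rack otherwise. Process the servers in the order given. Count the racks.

rack 1: place 47U, 1U left
rack 2: place 38U, 10U left
rack 3: place 21U, 27U left
rack 3: place 26U, 1U left
rack 4: place 11U, 37U left
rack 4: place 19U, 18U left
rack 4: place 12U, 6U left
rack 5: place 21U, 27U left
rack 5: place 7U, 20U left
rack 5: place 4U, 16U left
rack 6: place 42U, 6U left
rack 7: place 9U, 39U left
rack 8: place 41U, 7U left
rack 9: place 31U, 17U left

9 racks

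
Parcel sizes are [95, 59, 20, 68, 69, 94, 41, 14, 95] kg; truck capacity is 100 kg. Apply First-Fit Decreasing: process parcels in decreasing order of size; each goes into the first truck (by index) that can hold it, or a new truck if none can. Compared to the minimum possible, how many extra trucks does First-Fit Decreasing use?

First-Fit Decreasing: [95] [95] [94] [69,20] [68,14] [59,41] → 6 trucks.
Total size 555 kg; any packing needs at least ⌈555/100⌉ = 6 trucks.
So 6 is already optimal.

0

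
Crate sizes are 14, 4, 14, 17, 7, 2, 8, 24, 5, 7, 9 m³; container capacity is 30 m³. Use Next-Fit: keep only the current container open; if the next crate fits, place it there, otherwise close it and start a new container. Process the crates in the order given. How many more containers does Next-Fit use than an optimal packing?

2

Next-Fit: [14,4] [14] [17,7,2] [8] [24,5] [7,9] → 6 containers.
Total size 111 m³; any packing needs at least ⌈111/30⌉ = 4 containers.
An optimal packing achieves that bound: [24,5] [17,9,4] [14,14,2] [8,7,7] → 4 containers.
Excess: 6 − 4 = 2.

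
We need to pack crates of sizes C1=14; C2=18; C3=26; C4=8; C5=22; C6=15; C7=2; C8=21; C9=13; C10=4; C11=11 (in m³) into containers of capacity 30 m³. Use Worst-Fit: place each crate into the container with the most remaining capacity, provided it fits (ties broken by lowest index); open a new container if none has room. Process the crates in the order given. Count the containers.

7 containers

container 1: place C1 (14 m³), 16 m³ left
container 2: place C2 (18 m³), 12 m³ left
container 3: place C3 (26 m³), 4 m³ left
container 1: place C4 (8 m³), 8 m³ left
container 4: place C5 (22 m³), 8 m³ left
container 5: place C6 (15 m³), 15 m³ left
container 5: place C7 (2 m³), 13 m³ left
container 6: place C8 (21 m³), 9 m³ left
container 5: place C9 (13 m³), 0 m³ left
container 2: place C10 (4 m³), 8 m³ left
container 7: place C11 (11 m³), 19 m³ left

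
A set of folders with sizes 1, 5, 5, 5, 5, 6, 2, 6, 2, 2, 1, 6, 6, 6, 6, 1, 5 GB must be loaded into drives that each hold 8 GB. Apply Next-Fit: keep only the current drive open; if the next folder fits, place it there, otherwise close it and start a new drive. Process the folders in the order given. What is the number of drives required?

1 GB → drive 1 (remaining 7 GB)
5 GB → drive 1 (remaining 2 GB)
5 GB → drive 2 (remaining 3 GB)
5 GB → drive 3 (remaining 3 GB)
5 GB → drive 4 (remaining 3 GB)
6 GB → drive 5 (remaining 2 GB)
2 GB → drive 5 (remaining 0 GB)
6 GB → drive 6 (remaining 2 GB)
2 GB → drive 6 (remaining 0 GB)
2 GB → drive 7 (remaining 6 GB)
1 GB → drive 7 (remaining 5 GB)
6 GB → drive 8 (remaining 2 GB)
6 GB → drive 9 (remaining 2 GB)
6 GB → drive 10 (remaining 2 GB)
6 GB → drive 11 (remaining 2 GB)
1 GB → drive 11 (remaining 1 GB)
5 GB → drive 12 (remaining 3 GB)

12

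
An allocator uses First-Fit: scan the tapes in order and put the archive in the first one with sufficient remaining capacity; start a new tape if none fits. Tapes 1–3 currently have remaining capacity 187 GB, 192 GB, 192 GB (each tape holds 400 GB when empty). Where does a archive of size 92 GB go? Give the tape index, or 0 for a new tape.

1

Tapes with room: tape 1 (187 GB), tape 2 (192 GB), tape 3 (192 GB).
The first with room is tape 1.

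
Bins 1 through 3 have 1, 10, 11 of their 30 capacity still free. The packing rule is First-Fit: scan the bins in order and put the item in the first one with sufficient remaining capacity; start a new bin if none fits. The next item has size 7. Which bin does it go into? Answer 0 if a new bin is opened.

Bins with room: bin 2 (10), bin 3 (11).
The first with room is bin 2.

2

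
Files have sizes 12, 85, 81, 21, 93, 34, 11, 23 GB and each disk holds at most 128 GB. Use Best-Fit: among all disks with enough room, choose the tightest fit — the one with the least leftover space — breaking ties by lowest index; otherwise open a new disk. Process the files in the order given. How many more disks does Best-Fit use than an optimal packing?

Best-Fit: [12,85,21] [81,11,23] [93,34] → 3 disks.
Total size 360 GB; any packing needs at least ⌈360/128⌉ = 3 disks.
So 3 is already optimal.

0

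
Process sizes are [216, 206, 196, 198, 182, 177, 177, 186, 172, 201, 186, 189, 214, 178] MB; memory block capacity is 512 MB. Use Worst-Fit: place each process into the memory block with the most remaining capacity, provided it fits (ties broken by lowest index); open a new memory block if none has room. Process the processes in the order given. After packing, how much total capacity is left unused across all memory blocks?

Put 216 MB in memory block 1; 296 MB remain.
Put 206 MB in memory block 1; 90 MB remain.
Put 196 MB in memory block 2; 316 MB remain.
Put 198 MB in memory block 2; 118 MB remain.
Put 182 MB in memory block 3; 330 MB remain.
Put 177 MB in memory block 3; 153 MB remain.
Put 177 MB in memory block 4; 335 MB remain.
Put 186 MB in memory block 4; 149 MB remain.
Put 172 MB in memory block 5; 340 MB remain.
Put 201 MB in memory block 5; 139 MB remain.
Put 186 MB in memory block 6; 326 MB remain.
Put 189 MB in memory block 6; 137 MB remain.
Put 214 MB in memory block 7; 298 MB remain.
Put 178 MB in memory block 7; 120 MB remain.
7 memory blocks × 512 MB = 3584 MB; used 2678 MB; unused 906 MB.

906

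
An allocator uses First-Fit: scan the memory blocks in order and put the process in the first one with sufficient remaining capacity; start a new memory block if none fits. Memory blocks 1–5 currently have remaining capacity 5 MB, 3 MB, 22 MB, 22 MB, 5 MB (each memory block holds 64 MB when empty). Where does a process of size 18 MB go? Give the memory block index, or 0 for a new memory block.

Memory blocks with room: memory block 3 (22 MB), memory block 4 (22 MB).
The first with room is memory block 3.

3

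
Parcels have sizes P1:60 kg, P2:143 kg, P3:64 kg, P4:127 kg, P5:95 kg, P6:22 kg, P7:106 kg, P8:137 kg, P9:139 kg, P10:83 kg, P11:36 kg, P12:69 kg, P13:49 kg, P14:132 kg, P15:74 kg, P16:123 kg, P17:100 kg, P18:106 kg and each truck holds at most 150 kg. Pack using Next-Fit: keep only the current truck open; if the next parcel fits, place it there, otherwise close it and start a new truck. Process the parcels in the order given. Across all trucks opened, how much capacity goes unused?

P1 (60 kg) → truck 1 (remaining 90 kg)
P2 (143 kg) → truck 2 (remaining 7 kg)
P3 (64 kg) → truck 3 (remaining 86 kg)
P4 (127 kg) → truck 4 (remaining 23 kg)
P5 (95 kg) → truck 5 (remaining 55 kg)
P6 (22 kg) → truck 5 (remaining 33 kg)
P7 (106 kg) → truck 6 (remaining 44 kg)
P8 (137 kg) → truck 7 (remaining 13 kg)
P9 (139 kg) → truck 8 (remaining 11 kg)
P10 (83 kg) → truck 9 (remaining 67 kg)
P11 (36 kg) → truck 9 (remaining 31 kg)
P12 (69 kg) → truck 10 (remaining 81 kg)
P13 (49 kg) → truck 10 (remaining 32 kg)
P14 (132 kg) → truck 11 (remaining 18 kg)
P15 (74 kg) → truck 12 (remaining 76 kg)
P16 (123 kg) → truck 13 (remaining 27 kg)
P17 (100 kg) → truck 14 (remaining 50 kg)
P18 (106 kg) → truck 15 (remaining 44 kg)
15 trucks × 150 kg = 2250 kg; used 1665 kg; unused 585 kg.

585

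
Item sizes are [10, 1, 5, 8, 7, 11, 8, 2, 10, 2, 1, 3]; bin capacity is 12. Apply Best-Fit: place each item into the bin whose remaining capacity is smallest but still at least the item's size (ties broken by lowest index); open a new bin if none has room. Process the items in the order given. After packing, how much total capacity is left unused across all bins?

bin 1: place 10, 2 left
bin 1: place 1, 1 left
bin 2: place 5, 7 left
bin 3: place 8, 4 left
bin 2: place 7, 0 left
bin 4: place 11, 1 left
bin 5: place 8, 4 left
bin 3: place 2, 2 left
bin 6: place 10, 2 left
bin 3: place 2, 0 left
bin 1: place 1, 0 left
bin 5: place 3, 1 left
6 bins × 12 = 72; used 68; unused 4.

4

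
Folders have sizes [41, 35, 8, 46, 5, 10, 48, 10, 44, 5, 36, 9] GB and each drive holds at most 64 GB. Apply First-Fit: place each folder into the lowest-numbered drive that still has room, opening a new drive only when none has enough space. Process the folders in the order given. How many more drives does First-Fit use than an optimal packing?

0

First-Fit: [41,8,5,10] [35,10,5,9] [46] [48] [44] [36] → 6 drives.
6 folders exceed 32 GB (half the capacity), and no two of those can share a drive, so at least 6 drives are needed.
So 6 is already optimal.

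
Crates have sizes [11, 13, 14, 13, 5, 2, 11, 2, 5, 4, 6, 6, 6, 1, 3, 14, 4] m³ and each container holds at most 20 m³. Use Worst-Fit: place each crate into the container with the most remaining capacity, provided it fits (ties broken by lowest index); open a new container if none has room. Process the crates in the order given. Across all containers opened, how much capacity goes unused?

11 m³ → container 1 (remaining 9 m³)
13 m³ → container 2 (remaining 7 m³)
14 m³ → container 3 (remaining 6 m³)
13 m³ → container 4 (remaining 7 m³)
5 m³ → container 1 (remaining 4 m³)
2 m³ → container 2 (remaining 5 m³)
11 m³ → container 5 (remaining 9 m³)
2 m³ → container 5 (remaining 7 m³)
5 m³ → container 4 (remaining 2 m³)
4 m³ → container 5 (remaining 3 m³)
6 m³ → container 3 (remaining 0 m³)
6 m³ → container 6 (remaining 14 m³)
6 m³ → container 6 (remaining 8 m³)
1 m³ → container 6 (remaining 7 m³)
3 m³ → container 6 (remaining 4 m³)
14 m³ → container 7 (remaining 6 m³)
4 m³ → container 7 (remaining 2 m³)
7 containers × 20 m³ = 140 m³; used 120 m³; unused 20 m³.

20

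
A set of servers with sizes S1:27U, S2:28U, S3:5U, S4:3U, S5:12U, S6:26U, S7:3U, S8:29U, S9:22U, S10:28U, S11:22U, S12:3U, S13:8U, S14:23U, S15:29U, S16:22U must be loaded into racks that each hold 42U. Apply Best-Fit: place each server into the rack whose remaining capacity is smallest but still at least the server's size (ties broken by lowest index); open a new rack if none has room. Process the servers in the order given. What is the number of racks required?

S1 (27U) → rack 1 (remaining 15U)
S2 (28U) → rack 2 (remaining 14U)
S3 (5U) → rack 2 (remaining 9U)
S4 (3U) → rack 2 (remaining 6U)
S5 (12U) → rack 1 (remaining 3U)
S6 (26U) → rack 3 (remaining 16U)
S7 (3U) → rack 1 (remaining 0U)
S8 (29U) → rack 4 (remaining 13U)
S9 (22U) → rack 5 (remaining 20U)
S10 (28U) → rack 6 (remaining 14U)
S11 (22U) → rack 7 (remaining 20U)
S12 (3U) → rack 2 (remaining 3U)
S13 (8U) → rack 4 (remaining 5U)
S14 (23U) → rack 8 (remaining 19U)
S15 (29U) → rack 9 (remaining 13U)
S16 (22U) → rack 10 (remaining 20U)
Final racks: [27,12,3] [28,5,3,3] [26] [29,8] [22] [28] [22] [23] [29] [22].

10 racks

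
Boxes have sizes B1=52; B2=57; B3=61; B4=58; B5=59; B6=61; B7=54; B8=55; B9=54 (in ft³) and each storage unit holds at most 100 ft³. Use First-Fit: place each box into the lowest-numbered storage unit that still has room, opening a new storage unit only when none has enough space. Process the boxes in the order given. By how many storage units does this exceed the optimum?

0

First-Fit: [52] [57] [61] [58] [59] [61] [54] [55] [54] → 9 storage units.
9 boxes exceed 50 ft³ (half the capacity), and no two of those can share a storage unit, so at least 9 storage units are needed.
So 9 is already optimal.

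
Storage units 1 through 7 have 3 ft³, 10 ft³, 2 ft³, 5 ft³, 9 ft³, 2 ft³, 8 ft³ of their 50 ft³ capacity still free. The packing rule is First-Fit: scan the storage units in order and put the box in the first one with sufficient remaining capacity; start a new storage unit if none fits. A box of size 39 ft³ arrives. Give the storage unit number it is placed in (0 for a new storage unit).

0

No storage unit has ≥ 39 ft³ free, so a new storage unit is opened.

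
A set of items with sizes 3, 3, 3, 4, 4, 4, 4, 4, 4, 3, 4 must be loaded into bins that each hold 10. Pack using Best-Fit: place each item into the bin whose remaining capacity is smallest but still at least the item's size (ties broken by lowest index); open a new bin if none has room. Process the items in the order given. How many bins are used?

bin 1: place 3, 7 left
bin 1: place 3, 4 left
bin 1: place 3, 1 left
bin 2: place 4, 6 left
bin 2: place 4, 2 left
bin 3: place 4, 6 left
bin 3: place 4, 2 left
bin 4: place 4, 6 left
bin 4: place 4, 2 left
bin 5: place 3, 7 left
bin 5: place 4, 3 left

5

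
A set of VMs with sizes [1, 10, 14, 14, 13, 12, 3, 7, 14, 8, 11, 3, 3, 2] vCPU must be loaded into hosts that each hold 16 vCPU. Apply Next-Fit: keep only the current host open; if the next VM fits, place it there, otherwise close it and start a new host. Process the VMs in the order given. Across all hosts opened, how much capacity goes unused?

host 1: place 1 vCPU, 15 vCPU left
host 1: place 10 vCPU, 5 vCPU left
host 2: place 14 vCPU, 2 vCPU left
host 3: place 14 vCPU, 2 vCPU left
host 4: place 13 vCPU, 3 vCPU left
host 5: place 12 vCPU, 4 vCPU left
host 5: place 3 vCPU, 1 vCPU left
host 6: place 7 vCPU, 9 vCPU left
host 7: place 14 vCPU, 2 vCPU left
host 8: place 8 vCPU, 8 vCPU left
host 9: place 11 vCPU, 5 vCPU left
host 9: place 3 vCPU, 2 vCPU left
host 10: place 3 vCPU, 13 vCPU left
host 10: place 2 vCPU, 11 vCPU left
10 hosts × 16 vCPU = 160 vCPU; used 115 vCPU; unused 45 vCPU.

45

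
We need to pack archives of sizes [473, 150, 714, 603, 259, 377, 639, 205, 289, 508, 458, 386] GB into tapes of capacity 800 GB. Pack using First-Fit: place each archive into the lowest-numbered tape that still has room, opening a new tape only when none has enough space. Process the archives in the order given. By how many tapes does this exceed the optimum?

2

First-Fit: [473,150] [714] [603] [259,377] [639] [205,289] [508] [458] [386] → 9 tapes.
Total size 5061 GB; any packing needs at least ⌈5061/800⌉ = 7 tapes.
An optimal packing achieves that bound: [714] [639,150] [603] [508,289] [473,259] [458,205] [386,377] → 7 tapes.
Excess: 9 − 7 = 2.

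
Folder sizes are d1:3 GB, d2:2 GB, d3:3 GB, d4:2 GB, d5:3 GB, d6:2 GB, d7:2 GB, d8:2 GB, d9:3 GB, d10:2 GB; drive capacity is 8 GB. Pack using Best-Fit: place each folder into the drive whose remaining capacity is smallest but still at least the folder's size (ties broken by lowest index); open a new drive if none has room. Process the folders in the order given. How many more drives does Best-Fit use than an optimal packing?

1

Best-Fit: [3,2,3] [2,3,2] [2,2,3] [2] → 4 drives.
Total size 24 GB; any packing needs at least ⌈24/8⌉ = 3 drives.
An optimal packing achieves that bound: [3,3,2] [3,3,2] [2,2,2,2] → 3 drives.
Excess: 4 − 3 = 1.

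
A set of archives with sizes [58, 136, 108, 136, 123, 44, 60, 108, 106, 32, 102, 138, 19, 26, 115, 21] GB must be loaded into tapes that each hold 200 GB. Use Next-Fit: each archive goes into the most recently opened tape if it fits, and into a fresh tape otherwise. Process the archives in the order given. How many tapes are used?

9

Put 58 GB in tape 1; 142 GB remain.
Put 136 GB in tape 1; 6 GB remain.
Put 108 GB in tape 2; 92 GB remain.
Put 136 GB in tape 3; 64 GB remain.
Put 123 GB in tape 4; 77 GB remain.
Put 44 GB in tape 4; 33 GB remain.
Put 60 GB in tape 5; 140 GB remain.
Put 108 GB in tape 5; 32 GB remain.
Put 106 GB in tape 6; 94 GB remain.
Put 32 GB in tape 6; 62 GB remain.
Put 102 GB in tape 7; 98 GB remain.
Put 138 GB in tape 8; 62 GB remain.
Put 19 GB in tape 8; 43 GB remain.
Put 26 GB in tape 8; 17 GB remain.
Put 115 GB in tape 9; 85 GB remain.
Put 21 GB in tape 9; 64 GB remain.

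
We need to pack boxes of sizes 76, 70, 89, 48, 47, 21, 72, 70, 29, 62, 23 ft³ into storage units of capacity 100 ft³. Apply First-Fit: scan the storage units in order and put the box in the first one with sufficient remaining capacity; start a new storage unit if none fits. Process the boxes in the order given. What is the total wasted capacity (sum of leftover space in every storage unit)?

76 ft³ → storage unit 1 (remaining 24 ft³)
70 ft³ → storage unit 2 (remaining 30 ft³)
89 ft³ → storage unit 3 (remaining 11 ft³)
48 ft³ → storage unit 4 (remaining 52 ft³)
47 ft³ → storage unit 4 (remaining 5 ft³)
21 ft³ → storage unit 1 (remaining 3 ft³)
72 ft³ → storage unit 5 (remaining 28 ft³)
70 ft³ → storage unit 6 (remaining 30 ft³)
29 ft³ → storage unit 2 (remaining 1 ft³)
62 ft³ → storage unit 7 (remaining 38 ft³)
23 ft³ → storage unit 5 (remaining 5 ft³)
7 storage units × 100 ft³ = 700 ft³; used 607 ft³; unused 93 ft³.

93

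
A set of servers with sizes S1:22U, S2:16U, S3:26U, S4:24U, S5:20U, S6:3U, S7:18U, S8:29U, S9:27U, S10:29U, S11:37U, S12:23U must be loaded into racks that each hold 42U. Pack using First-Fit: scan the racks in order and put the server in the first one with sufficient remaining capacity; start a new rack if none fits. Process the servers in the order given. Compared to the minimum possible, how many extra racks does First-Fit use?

First-Fit: [22,16,3] [26] [24,18] [20] [29] [27] [29] [37] [23] → 9 racks.
8 servers exceed 21U (half the capacity), and no two of those can share a rack, so at least 8 racks are needed.
An optimal packing achieves that bound: [37,3] [29] [29] [27] [26,16] [24,18] [23] [22,20] → 8 racks.
Excess: 9 − 8 = 1.

1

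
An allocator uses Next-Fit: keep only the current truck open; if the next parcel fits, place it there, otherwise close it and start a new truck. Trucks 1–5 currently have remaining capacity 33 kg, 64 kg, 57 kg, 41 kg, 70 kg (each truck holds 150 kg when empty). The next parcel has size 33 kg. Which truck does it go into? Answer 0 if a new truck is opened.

Next-Fit only looks at truck 5, which has 70 kg free.
33 kg fits there.

5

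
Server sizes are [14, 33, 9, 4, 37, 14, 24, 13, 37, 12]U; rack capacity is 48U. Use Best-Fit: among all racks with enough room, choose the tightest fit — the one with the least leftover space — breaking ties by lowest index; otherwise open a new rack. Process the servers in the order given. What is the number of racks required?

rack 1: place 14U, 34U left
rack 1: place 33U, 1U left
rack 2: place 9U, 39U left
rack 2: place 4U, 35U left
rack 3: place 37U, 11U left
rack 2: place 14U, 21U left
rack 4: place 24U, 24U left
rack 2: place 13U, 8U left
rack 5: place 37U, 11U left
rack 4: place 12U, 12U left

5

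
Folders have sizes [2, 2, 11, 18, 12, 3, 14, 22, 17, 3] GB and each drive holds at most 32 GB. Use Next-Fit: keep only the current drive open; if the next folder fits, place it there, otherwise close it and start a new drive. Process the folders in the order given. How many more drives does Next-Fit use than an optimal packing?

1

Next-Fit: [2,2,11] [18,12] [3,14] [22] [17,3] → 5 drives.
Total size 104 GB; any packing needs at least ⌈104/32⌉ = 4 drives.
An optimal packing achieves that bound: [22,3,3,2,2] [18,14] [17,12] [11] → 4 drives.
Excess: 5 − 4 = 1.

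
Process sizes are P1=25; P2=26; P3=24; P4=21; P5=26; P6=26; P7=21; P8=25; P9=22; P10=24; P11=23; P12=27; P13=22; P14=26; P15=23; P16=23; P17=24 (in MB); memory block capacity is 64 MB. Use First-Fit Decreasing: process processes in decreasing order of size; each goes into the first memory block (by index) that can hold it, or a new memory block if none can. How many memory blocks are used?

Sorted descending: 27, 26, 26, 26, 26, 25, 25, 24, 24, 24, 23, 23, 23, 22, 22, 21, 21.
27 MB → memory block 1 (remaining 37 MB)
26 MB → memory block 1 (remaining 11 MB)
26 MB → memory block 2 (remaining 38 MB)
26 MB → memory block 2 (remaining 12 MB)
26 MB → memory block 3 (remaining 38 MB)
25 MB → memory block 3 (remaining 13 MB)
25 MB → memory block 4 (remaining 39 MB)
24 MB → memory block 4 (remaining 15 MB)
24 MB → memory block 5 (remaining 40 MB)
24 MB → memory block 5 (remaining 16 MB)
23 MB → memory block 6 (remaining 41 MB)
23 MB → memory block 6 (remaining 18 MB)
23 MB → memory block 7 (remaining 41 MB)
22 MB → memory block 7 (remaining 19 MB)
22 MB → memory block 8 (remaining 42 MB)
21 MB → memory block 8 (remaining 21 MB)
21 MB → memory block 8 (remaining 0 MB)
Final memory blocks: [27,26] [26,26] [26,25] [25,24] [24,24] [23,23] [23,22] [22,21,21].

8 memory blocks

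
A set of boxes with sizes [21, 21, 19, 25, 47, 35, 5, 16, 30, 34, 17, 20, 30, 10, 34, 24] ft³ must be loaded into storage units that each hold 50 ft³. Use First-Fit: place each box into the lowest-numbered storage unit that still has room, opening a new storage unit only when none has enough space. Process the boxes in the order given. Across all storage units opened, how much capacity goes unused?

112

storage unit 1: place 21 ft³, 29 ft³ left
storage unit 1: place 21 ft³, 8 ft³ left
storage unit 2: place 19 ft³, 31 ft³ left
storage unit 2: place 25 ft³, 6 ft³ left
storage unit 3: place 47 ft³, 3 ft³ left
storage unit 4: place 35 ft³, 15 ft³ left
storage unit 1: place 5 ft³, 3 ft³ left
storage unit 5: place 16 ft³, 34 ft³ left
storage unit 5: place 30 ft³, 4 ft³ left
storage unit 6: place 34 ft³, 16 ft³ left
storage unit 7: place 17 ft³, 33 ft³ left
storage unit 7: place 20 ft³, 13 ft³ left
storage unit 8: place 30 ft³, 20 ft³ left
storage unit 4: place 10 ft³, 5 ft³ left
storage unit 9: place 34 ft³, 16 ft³ left
storage unit 10: place 24 ft³, 26 ft³ left
10 storage units × 50 ft³ = 500 ft³; used 388 ft³; unused 112 ft³.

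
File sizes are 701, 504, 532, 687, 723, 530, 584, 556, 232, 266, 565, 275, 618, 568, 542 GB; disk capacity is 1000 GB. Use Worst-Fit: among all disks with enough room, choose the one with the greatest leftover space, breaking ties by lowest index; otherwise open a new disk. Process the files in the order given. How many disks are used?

disk 1: place 701 GB, 299 GB left
disk 2: place 504 GB, 496 GB left
disk 3: place 532 GB, 468 GB left
disk 4: place 687 GB, 313 GB left
disk 5: place 723 GB, 277 GB left
disk 6: place 530 GB, 470 GB left
disk 7: place 584 GB, 416 GB left
disk 8: place 556 GB, 444 GB left
disk 2: place 232 GB, 264 GB left
disk 6: place 266 GB, 204 GB left
disk 9: place 565 GB, 435 GB left
disk 3: place 275 GB, 193 GB left
disk 10: place 618 GB, 382 GB left
disk 11: place 568 GB, 432 GB left
disk 12: place 542 GB, 458 GB left

12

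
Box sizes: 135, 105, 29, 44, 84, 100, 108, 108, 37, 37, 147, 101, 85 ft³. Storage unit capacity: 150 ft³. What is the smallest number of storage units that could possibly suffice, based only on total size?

8 storage units

Total size = 135 + 105 + 29 + 44 + 84 + 100 + 108 + 108 + 37 + 37 + 147 + 101 + 85 = 1120 ft³.
⌈1120 / 150⌉ = 8.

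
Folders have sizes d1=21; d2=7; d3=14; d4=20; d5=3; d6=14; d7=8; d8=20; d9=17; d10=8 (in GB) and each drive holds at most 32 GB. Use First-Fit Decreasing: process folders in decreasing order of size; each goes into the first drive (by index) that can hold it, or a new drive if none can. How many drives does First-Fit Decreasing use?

5 drives

Sorted descending: 21, 20, 20, 17, 14, 14, 8, 8, 7, 3.
21 GB → drive 1 (remaining 11 GB)
20 GB → drive 2 (remaining 12 GB)
20 GB → drive 3 (remaining 12 GB)
17 GB → drive 4 (remaining 15 GB)
14 GB → drive 4 (remaining 1 GB)
14 GB → drive 5 (remaining 18 GB)
8 GB → drive 1 (remaining 3 GB)
8 GB → drive 2 (remaining 4 GB)
7 GB → drive 3 (remaining 5 GB)
3 GB → drive 1 (remaining 0 GB)
Final drives: [21,8,3] [20,8] [20,7] [17,14] [14].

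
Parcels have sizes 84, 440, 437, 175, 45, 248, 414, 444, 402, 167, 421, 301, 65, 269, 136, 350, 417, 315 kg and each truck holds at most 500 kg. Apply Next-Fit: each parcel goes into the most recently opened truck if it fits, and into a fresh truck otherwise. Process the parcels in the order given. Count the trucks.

14

Put 84 kg in truck 1; 416 kg remain.
Put 440 kg in truck 2; 60 kg remain.
Put 437 kg in truck 3; 63 kg remain.
Put 175 kg in truck 4; 325 kg remain.
Put 45 kg in truck 4; 280 kg remain.
Put 248 kg in truck 4; 32 kg remain.
Put 414 kg in truck 5; 86 kg remain.
Put 444 kg in truck 6; 56 kg remain.
Put 402 kg in truck 7; 98 kg remain.
Put 167 kg in truck 8; 333 kg remain.
Put 421 kg in truck 9; 79 kg remain.
Put 301 kg in truck 10; 199 kg remain.
Put 65 kg in truck 10; 134 kg remain.
Put 269 kg in truck 11; 231 kg remain.
Put 136 kg in truck 11; 95 kg remain.
Put 350 kg in truck 12; 150 kg remain.
Put 417 kg in truck 13; 83 kg remain.
Put 315 kg in truck 14; 185 kg remain.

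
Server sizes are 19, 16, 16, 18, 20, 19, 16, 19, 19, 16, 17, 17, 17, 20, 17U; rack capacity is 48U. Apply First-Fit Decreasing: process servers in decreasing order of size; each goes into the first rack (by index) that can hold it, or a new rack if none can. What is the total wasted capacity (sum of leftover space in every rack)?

Sorted descending: 20, 20, 19, 19, 19, 19, 18, 17, 17, 17, 17, 16, 16, 16, 16.
Put 20U in rack 1; 28U remain.
Put 20U in rack 1; 8U remain.
Put 19U in rack 2; 29U remain.
Put 19U in rack 2; 10U remain.
Put 19U in rack 3; 29U remain.
Put 19U in rack 3; 10U remain.
Put 18U in rack 4; 30U remain.
Put 17U in rack 4; 13U remain.
Put 17U in rack 5; 31U remain.
Put 17U in rack 5; 14U remain.
Put 17U in rack 6; 31U remain.
Put 16U in rack 6; 15U remain.
Put 16U in rack 7; 32U remain.
Put 16U in rack 7; 16U remain.
Put 16U in rack 7; 0U remain.
7 racks × 48U = 336U; used 266U; unused 70U.

70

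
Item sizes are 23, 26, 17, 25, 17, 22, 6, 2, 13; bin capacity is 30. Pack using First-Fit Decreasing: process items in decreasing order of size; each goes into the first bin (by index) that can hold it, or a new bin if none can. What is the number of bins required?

Sorted descending: 26, 25, 23, 22, 17, 17, 13, 6, 2.
26 → bin 1 (remaining 4)
25 → bin 2 (remaining 5)
23 → bin 3 (remaining 7)
22 → bin 4 (remaining 8)
17 → bin 5 (remaining 13)
17 → bin 6 (remaining 13)
13 → bin 5 (remaining 0)
6 → bin 3 (remaining 1)
2 → bin 1 (remaining 2)
Final bins: [26,2] [25] [23,6] [22] [17,13] [17].

6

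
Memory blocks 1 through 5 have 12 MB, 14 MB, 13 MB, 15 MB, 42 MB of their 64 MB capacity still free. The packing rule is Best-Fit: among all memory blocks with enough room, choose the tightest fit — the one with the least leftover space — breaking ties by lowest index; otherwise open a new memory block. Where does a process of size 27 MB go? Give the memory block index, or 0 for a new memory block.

5

Memory blocks with room: memory block 5 (42 MB).
Tightest fit is memory block 5 with 42 MB free.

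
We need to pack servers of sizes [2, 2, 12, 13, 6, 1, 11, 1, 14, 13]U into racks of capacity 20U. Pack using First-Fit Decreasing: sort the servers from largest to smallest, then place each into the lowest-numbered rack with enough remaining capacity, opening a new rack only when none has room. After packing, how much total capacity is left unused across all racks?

25

Sorted descending: 14, 13, 13, 12, 11, 6, 2, 2, 1, 1.
rack 1: place 14U, 6U left
rack 2: place 13U, 7U left
rack 3: place 13U, 7U left
rack 4: place 12U, 8U left
rack 5: place 11U, 9U left
rack 1: place 6U, 0U left
rack 2: place 2U, 5U left
rack 2: place 2U, 3U left
rack 2: place 1U, 2U left
rack 2: place 1U, 1U left
5 racks × 20U = 100U; used 75U; unused 25U.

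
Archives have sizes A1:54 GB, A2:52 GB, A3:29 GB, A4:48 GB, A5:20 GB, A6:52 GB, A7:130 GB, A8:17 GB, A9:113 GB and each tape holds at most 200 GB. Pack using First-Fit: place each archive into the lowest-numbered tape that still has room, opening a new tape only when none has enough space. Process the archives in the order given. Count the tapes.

3

tape 1: place A1 (54 GB), 146 GB left
tape 1: place A2 (52 GB), 94 GB left
tape 1: place A3 (29 GB), 65 GB left
tape 1: place A4 (48 GB), 17 GB left
tape 2: place A5 (20 GB), 180 GB left
tape 2: place A6 (52 GB), 128 GB left
tape 3: place A7 (130 GB), 70 GB left
tape 1: place A8 (17 GB), 0 GB left
tape 2: place A9 (113 GB), 15 GB left
Final tapes: [54,52,29,48,17] [20,52,113] [130].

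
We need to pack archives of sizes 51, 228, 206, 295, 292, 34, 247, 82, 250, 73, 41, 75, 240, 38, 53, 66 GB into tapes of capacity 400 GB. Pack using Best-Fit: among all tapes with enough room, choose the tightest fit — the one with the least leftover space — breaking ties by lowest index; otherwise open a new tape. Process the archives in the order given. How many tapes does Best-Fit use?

Put 51 GB in tape 1; 349 GB remain.
Put 228 GB in tape 1; 121 GB remain.
Put 206 GB in tape 2; 194 GB remain.
Put 295 GB in tape 3; 105 GB remain.
Put 292 GB in tape 4; 108 GB remain.
Put 34 GB in tape 3; 71 GB remain.
Put 247 GB in tape 5; 153 GB remain.
Put 82 GB in tape 4; 26 GB remain.
Put 250 GB in tape 6; 150 GB remain.
Put 73 GB in tape 1; 48 GB remain.
Put 41 GB in tape 1; 7 GB remain.
Put 75 GB in tape 6; 75 GB remain.
Put 240 GB in tape 7; 160 GB remain.
Put 38 GB in tape 3; 33 GB remain.
Put 53 GB in tape 6; 22 GB remain.
Put 66 GB in tape 5; 87 GB remain.
Final tapes: [51,228,73,41] [206] [295,34,38] [292,82] [247,66] [250,75,53] [240].

7 tapes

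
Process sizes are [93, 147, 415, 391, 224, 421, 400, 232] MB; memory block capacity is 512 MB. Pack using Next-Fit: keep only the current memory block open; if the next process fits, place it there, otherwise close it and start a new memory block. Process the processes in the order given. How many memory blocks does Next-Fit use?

7

memory block 1: place 93 MB, 419 MB left
memory block 1: place 147 MB, 272 MB left
memory block 2: place 415 MB, 97 MB left
memory block 3: place 391 MB, 121 MB left
memory block 4: place 224 MB, 288 MB left
memory block 5: place 421 MB, 91 MB left
memory block 6: place 400 MB, 112 MB left
memory block 7: place 232 MB, 280 MB left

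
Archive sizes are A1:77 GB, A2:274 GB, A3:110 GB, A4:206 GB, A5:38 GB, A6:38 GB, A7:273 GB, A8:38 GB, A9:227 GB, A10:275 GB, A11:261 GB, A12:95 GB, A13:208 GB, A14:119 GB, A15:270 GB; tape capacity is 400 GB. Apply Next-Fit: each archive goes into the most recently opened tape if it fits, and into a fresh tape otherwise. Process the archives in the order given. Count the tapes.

A1 (77 GB) → tape 1 (remaining 323 GB)
A2 (274 GB) → tape 1 (remaining 49 GB)
A3 (110 GB) → tape 2 (remaining 290 GB)
A4 (206 GB) → tape 2 (remaining 84 GB)
A5 (38 GB) → tape 2 (remaining 46 GB)
A6 (38 GB) → tape 2 (remaining 8 GB)
A7 (273 GB) → tape 3 (remaining 127 GB)
A8 (38 GB) → tape 3 (remaining 89 GB)
A9 (227 GB) → tape 4 (remaining 173 GB)
A10 (275 GB) → tape 5 (remaining 125 GB)
A11 (261 GB) → tape 6 (remaining 139 GB)
A12 (95 GB) → tape 6 (remaining 44 GB)
A13 (208 GB) → tape 7 (remaining 192 GB)
A14 (119 GB) → tape 7 (remaining 73 GB)
A15 (270 GB) → tape 8 (remaining 130 GB)

8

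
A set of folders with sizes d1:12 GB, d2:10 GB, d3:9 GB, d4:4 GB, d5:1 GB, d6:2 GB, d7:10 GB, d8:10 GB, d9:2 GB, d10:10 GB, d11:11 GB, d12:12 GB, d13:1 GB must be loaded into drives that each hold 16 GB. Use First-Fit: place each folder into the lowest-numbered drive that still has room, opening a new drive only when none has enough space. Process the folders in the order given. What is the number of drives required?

d1 (12 GB) → drive 1 (remaining 4 GB)
d2 (10 GB) → drive 2 (remaining 6 GB)
d3 (9 GB) → drive 3 (remaining 7 GB)
d4 (4 GB) → drive 1 (remaining 0 GB)
d5 (1 GB) → drive 2 (remaining 5 GB)
d6 (2 GB) → drive 2 (remaining 3 GB)
d7 (10 GB) → drive 4 (remaining 6 GB)
d8 (10 GB) → drive 5 (remaining 6 GB)
d9 (2 GB) → drive 2 (remaining 1 GB)
d10 (10 GB) → drive 6 (remaining 6 GB)
d11 (11 GB) → drive 7 (remaining 5 GB)
d12 (12 GB) → drive 8 (remaining 4 GB)
d13 (1 GB) → drive 2 (remaining 0 GB)

8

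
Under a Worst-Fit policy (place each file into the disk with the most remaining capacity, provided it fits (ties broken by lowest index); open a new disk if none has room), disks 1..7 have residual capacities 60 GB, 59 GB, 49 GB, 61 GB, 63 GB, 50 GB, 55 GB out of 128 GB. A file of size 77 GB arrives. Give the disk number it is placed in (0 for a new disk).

0

No disk has ≥ 77 GB free, so a new disk is opened.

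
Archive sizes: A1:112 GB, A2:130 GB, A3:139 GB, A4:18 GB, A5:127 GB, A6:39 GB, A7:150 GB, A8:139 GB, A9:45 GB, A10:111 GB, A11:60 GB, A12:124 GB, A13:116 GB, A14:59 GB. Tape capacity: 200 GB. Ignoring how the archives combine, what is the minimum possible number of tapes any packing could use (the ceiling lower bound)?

Total size = 112 + 130 + 139 + 18 + 127 + 39 + 150 + 139 + 45 + 111 + 60 + 124 + 116 + 59 = 1369 GB.
⌈1369 / 200⌉ = 7.

7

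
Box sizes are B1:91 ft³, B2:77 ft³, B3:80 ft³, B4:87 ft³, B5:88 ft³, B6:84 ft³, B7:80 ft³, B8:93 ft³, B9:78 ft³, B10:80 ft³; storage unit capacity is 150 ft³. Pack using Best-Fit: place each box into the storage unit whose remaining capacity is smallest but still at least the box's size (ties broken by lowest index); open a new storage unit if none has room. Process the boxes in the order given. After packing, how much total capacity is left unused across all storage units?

662

B1 (91 ft³) → storage unit 1 (remaining 59 ft³)
B2 (77 ft³) → storage unit 2 (remaining 73 ft³)
B3 (80 ft³) → storage unit 3 (remaining 70 ft³)
B4 (87 ft³) → storage unit 4 (remaining 63 ft³)
B5 (88 ft³) → storage unit 5 (remaining 62 ft³)
B6 (84 ft³) → storage unit 6 (remaining 66 ft³)
B7 (80 ft³) → storage unit 7 (remaining 70 ft³)
B8 (93 ft³) → storage unit 8 (remaining 57 ft³)
B9 (78 ft³) → storage unit 9 (remaining 72 ft³)
B10 (80 ft³) → storage unit 10 (remaining 70 ft³)
10 storage units × 150 ft³ = 1500 ft³; used 838 ft³; unused 662 ft³.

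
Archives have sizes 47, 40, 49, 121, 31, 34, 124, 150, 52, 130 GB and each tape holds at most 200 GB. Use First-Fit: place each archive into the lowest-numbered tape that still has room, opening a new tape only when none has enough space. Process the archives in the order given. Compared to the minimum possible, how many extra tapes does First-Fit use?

1

First-Fit: [47,40,49,31] [121,34] [124,52] [150] [130] → 5 tapes.
Total size 778 GB; any packing needs at least ⌈778/200⌉ = 4 tapes.
An optimal packing achieves that bound: [150,49] [130,52] [124,40,34] [121,47,31] → 4 tapes.
Excess: 5 − 4 = 1.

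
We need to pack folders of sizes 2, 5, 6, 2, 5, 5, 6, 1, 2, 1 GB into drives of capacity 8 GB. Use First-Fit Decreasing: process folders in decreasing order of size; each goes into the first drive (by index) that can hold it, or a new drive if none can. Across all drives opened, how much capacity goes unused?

Sorted descending: 6, 6, 5, 5, 5, 2, 2, 2, 1, 1.
Put 6 GB in drive 1; 2 GB remain.
Put 6 GB in drive 2; 2 GB remain.
Put 5 GB in drive 3; 3 GB remain.
Put 5 GB in drive 4; 3 GB remain.
Put 5 GB in drive 5; 3 GB remain.
Put 2 GB in drive 1; 0 GB remain.
Put 2 GB in drive 2; 0 GB remain.
Put 2 GB in drive 3; 1 GB remain.
Put 1 GB in drive 3; 0 GB remain.
Put 1 GB in drive 4; 2 GB remain.
5 drives × 8 GB = 40 GB; used 35 GB; unused 5 GB.

5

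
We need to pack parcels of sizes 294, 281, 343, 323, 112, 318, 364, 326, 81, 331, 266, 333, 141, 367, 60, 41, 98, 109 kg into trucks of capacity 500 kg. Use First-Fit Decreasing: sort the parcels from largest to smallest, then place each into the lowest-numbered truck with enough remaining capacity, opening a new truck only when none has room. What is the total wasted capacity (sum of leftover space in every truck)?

Sorted descending: 367, 364, 343, 333, 331, 326, 323, 318, 294, 281, 266, 141, 112, 109, 98, 81, 60, 41.
Put 367 kg in truck 1; 133 kg remain.
Put 364 kg in truck 2; 136 kg remain.
Put 343 kg in truck 3; 157 kg remain.
Put 333 kg in truck 4; 167 kg remain.
Put 331 kg in truck 5; 169 kg remain.
Put 326 kg in truck 6; 174 kg remain.
Put 323 kg in truck 7; 177 kg remain.
Put 318 kg in truck 8; 182 kg remain.
Put 294 kg in truck 9; 206 kg remain.
Put 281 kg in truck 10; 219 kg remain.
Put 266 kg in truck 11; 234 kg remain.
Put 141 kg in truck 3; 16 kg remain.
Put 112 kg in truck 1; 21 kg remain.
Put 109 kg in truck 2; 27 kg remain.
Put 98 kg in truck 4; 69 kg remain.
Put 81 kg in truck 5; 88 kg remain.
Put 60 kg in truck 4; 9 kg remain.
Put 41 kg in truck 5; 47 kg remain.
11 trucks × 500 kg = 5500 kg; used 4188 kg; unused 1312 kg.

1312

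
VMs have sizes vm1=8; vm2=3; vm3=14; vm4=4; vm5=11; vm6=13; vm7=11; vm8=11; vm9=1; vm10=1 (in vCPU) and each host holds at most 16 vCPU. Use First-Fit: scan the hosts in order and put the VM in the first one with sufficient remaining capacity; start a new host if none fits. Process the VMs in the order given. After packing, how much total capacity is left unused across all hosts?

vm1 (8 vCPU) → host 1 (remaining 8 vCPU)
vm2 (3 vCPU) → host 1 (remaining 5 vCPU)
vm3 (14 vCPU) → host 2 (remaining 2 vCPU)
vm4 (4 vCPU) → host 1 (remaining 1 vCPU)
vm5 (11 vCPU) → host 3 (remaining 5 vCPU)
vm6 (13 vCPU) → host 4 (remaining 3 vCPU)
vm7 (11 vCPU) → host 5 (remaining 5 vCPU)
vm8 (11 vCPU) → host 6 (remaining 5 vCPU)
vm9 (1 vCPU) → host 1 (remaining 0 vCPU)
vm10 (1 vCPU) → host 2 (remaining 1 vCPU)
6 hosts × 16 vCPU = 96 vCPU; used 77 vCPU; unused 19 vCPU.

19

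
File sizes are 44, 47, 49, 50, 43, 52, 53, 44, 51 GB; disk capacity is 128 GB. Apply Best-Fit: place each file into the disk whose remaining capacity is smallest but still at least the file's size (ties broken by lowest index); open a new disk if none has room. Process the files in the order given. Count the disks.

44 GB → disk 1 (remaining 84 GB)
47 GB → disk 1 (remaining 37 GB)
49 GB → disk 2 (remaining 79 GB)
50 GB → disk 2 (remaining 29 GB)
43 GB → disk 3 (remaining 85 GB)
52 GB → disk 3 (remaining 33 GB)
53 GB → disk 4 (remaining 75 GB)
44 GB → disk 4 (remaining 31 GB)
51 GB → disk 5 (remaining 77 GB)

5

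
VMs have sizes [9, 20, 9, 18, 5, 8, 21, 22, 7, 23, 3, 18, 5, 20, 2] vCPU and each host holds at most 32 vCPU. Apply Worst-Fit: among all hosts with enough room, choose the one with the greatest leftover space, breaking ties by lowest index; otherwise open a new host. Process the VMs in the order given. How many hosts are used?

7

9 vCPU → host 1 (remaining 23 vCPU)
20 vCPU → host 1 (remaining 3 vCPU)
9 vCPU → host 2 (remaining 23 vCPU)
18 vCPU → host 2 (remaining 5 vCPU)
5 vCPU → host 2 (remaining 0 vCPU)
8 vCPU → host 3 (remaining 24 vCPU)
21 vCPU → host 3 (remaining 3 vCPU)
22 vCPU → host 4 (remaining 10 vCPU)
7 vCPU → host 4 (remaining 3 vCPU)
23 vCPU → host 5 (remaining 9 vCPU)
3 vCPU → host 5 (remaining 6 vCPU)
18 vCPU → host 6 (remaining 14 vCPU)
5 vCPU → host 6 (remaining 9 vCPU)
20 vCPU → host 7 (remaining 12 vCPU)
2 vCPU → host 7 (remaining 10 vCPU)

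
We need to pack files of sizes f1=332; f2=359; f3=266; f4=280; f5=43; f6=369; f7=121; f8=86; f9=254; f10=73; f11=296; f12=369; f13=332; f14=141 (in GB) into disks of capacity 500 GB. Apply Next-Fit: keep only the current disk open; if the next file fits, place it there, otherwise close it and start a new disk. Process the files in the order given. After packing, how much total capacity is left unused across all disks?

f1 (332 GB) → disk 1 (remaining 168 GB)
f2 (359 GB) → disk 2 (remaining 141 GB)
f3 (266 GB) → disk 3 (remaining 234 GB)
f4 (280 GB) → disk 4 (remaining 220 GB)
f5 (43 GB) → disk 4 (remaining 177 GB)
f6 (369 GB) → disk 5 (remaining 131 GB)
f7 (121 GB) → disk 5 (remaining 10 GB)
f8 (86 GB) → disk 6 (remaining 414 GB)
f9 (254 GB) → disk 6 (remaining 160 GB)
f10 (73 GB) → disk 6 (remaining 87 GB)
f11 (296 GB) → disk 7 (remaining 204 GB)
f12 (369 GB) → disk 8 (remaining 131 GB)
f13 (332 GB) → disk 9 (remaining 168 GB)
f14 (141 GB) → disk 9 (remaining 27 GB)
9 disks × 500 GB = 4500 GB; used 3321 GB; unused 1179 GB.

1179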